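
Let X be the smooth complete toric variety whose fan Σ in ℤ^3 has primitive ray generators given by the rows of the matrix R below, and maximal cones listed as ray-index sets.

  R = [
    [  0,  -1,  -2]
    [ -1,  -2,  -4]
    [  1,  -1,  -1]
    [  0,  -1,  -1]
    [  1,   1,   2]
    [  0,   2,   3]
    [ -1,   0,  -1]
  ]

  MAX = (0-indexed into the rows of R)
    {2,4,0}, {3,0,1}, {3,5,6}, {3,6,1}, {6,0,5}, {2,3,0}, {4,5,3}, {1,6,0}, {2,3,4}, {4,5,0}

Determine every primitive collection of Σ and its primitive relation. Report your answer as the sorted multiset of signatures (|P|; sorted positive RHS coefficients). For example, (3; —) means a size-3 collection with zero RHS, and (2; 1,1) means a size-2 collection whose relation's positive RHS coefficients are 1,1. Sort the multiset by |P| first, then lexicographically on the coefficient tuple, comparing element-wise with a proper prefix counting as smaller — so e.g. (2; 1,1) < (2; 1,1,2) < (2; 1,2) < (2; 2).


Minimal non-faces — 9 found among 7 rays, 10 max cones:

  P = {1,4}:  v_{1} + v_{4} = v_{0}  ⇒ sig = (2; 1)
  P = {1,5}:  v_{1} + v_{5} = v_{6}  ⇒ sig = (2; 1)
  P = {2,5}:  v_{2} + v_{5} = v_{4}  ⇒ sig = (2; 1)
  P = {2,6}:  v_{2} + v_{6} = v_{0}  ⇒ sig = (2; 1)
  P = {4,6}:  v_{4} + v_{6} = v_{0} + v_{5}  ⇒ sig = (2; 1,1)
  P = {1,2}:  v_{1} + v_{2} = 2·v_{0} + v_{3}  ⇒ sig = (2; 1,2)
  P = {0,3,5}:  v_{0} + v_{3} + v_{5} = 0  ⇒ sig = (3; —)
  P = {0,3,4}:  v_{0} + v_{3} + v_{4} = v_{2}  ⇒ sig = (3; 1)
  P = {0,3,6}:  v_{0} + v_{3} + v_{6} = v_{1}  ⇒ sig = (3; 1)

Sorted signature multiset PRS(X):
[(2; 1), (2; 1), (2; 1), (2; 1), (2; 1,1), (2; 1,2), (3; —), (3; 1), (3; 1)]


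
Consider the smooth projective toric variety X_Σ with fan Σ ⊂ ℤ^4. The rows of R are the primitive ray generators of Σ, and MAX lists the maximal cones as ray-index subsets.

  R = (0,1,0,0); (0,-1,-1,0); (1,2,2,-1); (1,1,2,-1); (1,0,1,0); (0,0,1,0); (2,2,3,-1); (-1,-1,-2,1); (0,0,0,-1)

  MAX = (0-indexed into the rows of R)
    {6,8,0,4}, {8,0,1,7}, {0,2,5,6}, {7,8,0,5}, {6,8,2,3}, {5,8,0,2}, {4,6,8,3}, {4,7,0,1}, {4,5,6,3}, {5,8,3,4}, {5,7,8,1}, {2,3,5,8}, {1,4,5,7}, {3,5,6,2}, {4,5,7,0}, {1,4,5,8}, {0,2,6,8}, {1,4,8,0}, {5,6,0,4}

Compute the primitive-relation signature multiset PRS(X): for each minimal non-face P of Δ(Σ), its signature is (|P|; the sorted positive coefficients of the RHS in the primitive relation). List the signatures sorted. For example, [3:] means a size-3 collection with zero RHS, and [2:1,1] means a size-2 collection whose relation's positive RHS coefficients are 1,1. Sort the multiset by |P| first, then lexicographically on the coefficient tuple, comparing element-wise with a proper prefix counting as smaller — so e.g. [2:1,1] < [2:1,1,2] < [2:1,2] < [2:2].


Primitive collections (12):

  {3,7}:  v_{3} + v_{7} = 0 ; sig = [2:]
  {0,3}:  v_{0} + v_{3} = v_{2} ; sig = [2:1]
  {2,4}:  v_{2} + v_{4} = v_{6} ; sig = [2:1]
  {2,7}:  v_{2} + v_{7} = v_{0} ; sig = [2:1]
  {1,3}:  v_{1} + v_{3} = v_{4} + v_{8} ; sig = [2:1,1]
  {6,7}:  v_{6} + v_{7} = v_{0} + v_{4} ; sig = [2:1,1]
  {1,2}:  v_{1} + v_{2} = v_{0} + v_{4} + v_{8} ; sig = [2:1,1,1]
  {1,6}:  v_{1} + v_{6} = v_{0} + 2·v_{4} + v_{8} ; sig = [2:1,1,2]
  {0,1,5}:  v_{0} + v_{1} + v_{5} = 0 ; sig = [3:]
  {4,7,8}:  v_{4} + v_{7} + v_{8} = v_{1} ; sig = [3:1]
  {5,6,8}:  v_{5} + v_{6} + v_{8} = 2·v_{3} ; sig = [3:2]
  {0,4,5,8}:  v_{0} + v_{4} + v_{5} + v_{8} = v_{3} ; sig = [4:1]

Signatures (|P|; sorted positive RHS coefficients), sorted:
{ [2:],  [2:1] ×3,  [2:1,1] ×2,  [2:1,1,1],  [2:1,1,2],  [3:],  [3:1],  [3:2],  [4:1] }


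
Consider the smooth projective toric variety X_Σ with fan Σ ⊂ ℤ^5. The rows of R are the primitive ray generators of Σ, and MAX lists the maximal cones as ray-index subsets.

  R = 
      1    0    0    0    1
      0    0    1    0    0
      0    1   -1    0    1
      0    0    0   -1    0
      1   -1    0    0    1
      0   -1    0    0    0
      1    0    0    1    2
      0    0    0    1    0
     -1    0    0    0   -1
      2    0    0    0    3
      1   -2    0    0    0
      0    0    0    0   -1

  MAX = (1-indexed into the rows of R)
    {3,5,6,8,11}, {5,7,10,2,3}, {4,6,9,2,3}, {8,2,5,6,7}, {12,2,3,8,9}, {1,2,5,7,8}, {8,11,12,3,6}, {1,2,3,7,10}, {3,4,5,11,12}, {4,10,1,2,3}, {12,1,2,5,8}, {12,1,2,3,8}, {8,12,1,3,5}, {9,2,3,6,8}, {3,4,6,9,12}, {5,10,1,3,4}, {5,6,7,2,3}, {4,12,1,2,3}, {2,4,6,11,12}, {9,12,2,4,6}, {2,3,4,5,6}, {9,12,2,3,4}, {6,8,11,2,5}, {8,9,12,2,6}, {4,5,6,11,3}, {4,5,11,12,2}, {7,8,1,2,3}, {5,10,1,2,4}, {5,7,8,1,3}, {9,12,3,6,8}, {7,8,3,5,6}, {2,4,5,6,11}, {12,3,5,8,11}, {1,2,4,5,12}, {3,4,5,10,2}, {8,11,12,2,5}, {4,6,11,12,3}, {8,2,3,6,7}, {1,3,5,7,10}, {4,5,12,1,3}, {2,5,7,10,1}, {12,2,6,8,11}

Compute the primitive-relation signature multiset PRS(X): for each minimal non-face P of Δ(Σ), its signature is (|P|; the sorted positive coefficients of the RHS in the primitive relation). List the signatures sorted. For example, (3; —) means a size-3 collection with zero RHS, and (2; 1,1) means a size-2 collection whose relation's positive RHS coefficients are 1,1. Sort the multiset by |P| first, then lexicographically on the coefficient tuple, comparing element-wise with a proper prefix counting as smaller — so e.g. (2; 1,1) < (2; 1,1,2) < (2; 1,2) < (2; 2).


Minimal non-faces — 21 found among 12 rays, 42 max cones:

  • {1,9}:  v_{1} + v_{9} = 0  ⇒ sig = (2; —)
  • {4,8}:  v_{4} + v_{8} = 0  ⇒ sig = (2; —)
  • {1,6}:  v_{1} + v_{6} = v_{5}  ⇒ sig = (2; 1)
  • {5,9}:  v_{5} + v_{9} = v_{6}  ⇒ sig = (2; 1)
  • {7,12}:  v_{7} + v_{12} = v_{1} + v_{8}  ⇒ sig = (2; 1,1)
  • {8,10}:  v_{8} + v_{10} = v_{1} + v_{7}  ⇒ sig = (2; 1,1)
  • {4,7}:  v_{4} + v_{7} = v_{2} + v_{3} + v_{5}  ⇒ sig = (2; 1,1,1)
  • {9,10}:  v_{9} + v_{10} = v_{2} + v_{3} + v_{5}  ⇒ sig = (2; 1,1,1)
  • {7,9}:  v_{7} + v_{9} = v_{2} + v_{3} + v_{6} + v_{8}  ⇒ sig = (2; 1,1,1,1)
  • {6,10}:  v_{6} + v_{10} = v_{2} + v_{3} + 2·v_{5}  ⇒ sig = (2; 1,1,2)
  • {1,11}:  v_{1} + v_{11} = 2·v_{5} + v_{12}  ⇒ sig = (2; 1,2)
  • {7,11}:  v_{7} + v_{11} = 2·v_{5} + v_{8}  ⇒ sig = (2; 1,2)
  • {9,11}:  v_{9} + v_{11} = 2·v_{6} + v_{12}  ⇒ sig = (2; 1,2)
  • {10,11}:  v_{10} + v_{11} = v_{1} + 2·v_{5}  ⇒ sig = (2; 1,2)
  • {10,12}:  v_{10} + v_{12} = 2·v_{1}  ⇒ sig = (2; 2)
  • {2,3,11}:  v_{2} + v_{3} + v_{11} = v_{5}  ⇒ sig = (3; 1)
  • {5,6,12}:  v_{5} + v_{6} + v_{12} = v_{11}  ⇒ sig = (3; 1)
  • {2,3,6,12}:  v_{2} + v_{3} + v_{6} + v_{12} = 0  ⇒ sig = (4; —)
  • {1,2,3,5}:  v_{1} + v_{2} + v_{3} + v_{5} = v_{10}  ⇒ sig = (4; 1)
  • {2,3,5,8}:  v_{2} + v_{3} + v_{5} + v_{8} = v_{7}  ⇒ sig = (4; 1)
  • {2,3,5,12}:  v_{2} + v_{3} + v_{5} + v_{12} = v_{1}  ⇒ sig = (4; 1)

Hence PRS(X_Σ) =
{ (2; —) ×2,  (2; 1) ×2,  (2; 1,1) ×2,  (2; 1,1,1) ×2,  (2; 1,1,1,1),  (2; 1,1,2),  (2; 1,2) ×4,  (2; 2),  (3; 1) ×2,  (4; —),  (4; 1) ×3 }


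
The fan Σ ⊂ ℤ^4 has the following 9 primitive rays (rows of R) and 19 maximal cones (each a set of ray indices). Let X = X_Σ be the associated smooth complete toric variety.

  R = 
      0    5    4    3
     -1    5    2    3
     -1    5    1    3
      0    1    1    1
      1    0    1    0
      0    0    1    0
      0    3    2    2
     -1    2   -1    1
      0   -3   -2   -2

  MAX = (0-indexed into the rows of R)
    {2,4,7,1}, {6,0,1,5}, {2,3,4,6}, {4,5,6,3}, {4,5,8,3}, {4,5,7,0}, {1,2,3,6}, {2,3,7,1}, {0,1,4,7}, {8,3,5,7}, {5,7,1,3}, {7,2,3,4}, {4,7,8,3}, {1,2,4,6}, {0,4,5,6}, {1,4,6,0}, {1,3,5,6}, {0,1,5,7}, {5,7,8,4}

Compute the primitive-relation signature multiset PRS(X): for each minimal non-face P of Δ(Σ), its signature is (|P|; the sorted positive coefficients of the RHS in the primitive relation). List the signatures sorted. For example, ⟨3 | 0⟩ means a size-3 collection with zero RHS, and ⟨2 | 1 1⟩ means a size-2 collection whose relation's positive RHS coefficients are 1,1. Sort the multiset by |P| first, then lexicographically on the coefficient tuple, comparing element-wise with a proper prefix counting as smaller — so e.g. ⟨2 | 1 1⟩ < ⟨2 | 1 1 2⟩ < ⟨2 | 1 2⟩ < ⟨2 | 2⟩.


Primitive collections (11):

  • {6,8}:  v_{6} + v_{8} = 0  ⇒ sig = ⟨2 | 0⟩
  • {2,5}:  v_{2} + v_{5} = v_{1}  ⇒ sig = ⟨2 | 1⟩
  • {2,8}:  v_{2} + v_{8} = v_{7}  ⇒ sig = ⟨2 | 1⟩
  • {6,7}:  v_{6} + v_{7} = v_{2}  ⇒ sig = ⟨2 | 1⟩
  • {1,8}:  v_{1} + v_{8} = v_{5} + v_{7}  ⇒ sig = ⟨2 | 1 1⟩
  • {0,8}:  v_{0} + v_{8} = v_{4} + 2·v_{5} + v_{7}  ⇒ sig = ⟨2 | 1 1 2⟩
  • {0,2}:  v_{0} + v_{2} = 2·v_{1} + v_{4}  ⇒ sig = ⟨2 | 1 2⟩
  • {0,3}:  v_{0} + v_{3} = v_{5} + 2·v_{6}  ⇒ sig = ⟨2 | 1 2⟩
  • {1,4,5}:  v_{1} + v_{4} + v_{5} = v_{0}  ⇒ sig = ⟨3 | 1⟩
  • {1,3,4}:  v_{1} + v_{3} + v_{4} = 2·v_{6}  ⇒ sig = ⟨3 | 2⟩
  • {3,4,5,7}:  v_{3} + v_{4} + v_{5} + v_{7} = v_{6}  ⇒ sig = ⟨4 | 1⟩

Hence PRS(X_Σ) =
    ⟨2 | 0⟩
    ⟨2 | 1⟩
    ⟨2 | 1⟩
    ⟨2 | 1⟩
    ⟨2 | 1 1⟩
    ⟨2 | 1 1 2⟩
    ⟨2 | 1 2⟩
    ⟨2 | 1 2⟩
    ⟨3 | 1⟩
    ⟨3 | 2⟩
    ⟨4 | 1⟩


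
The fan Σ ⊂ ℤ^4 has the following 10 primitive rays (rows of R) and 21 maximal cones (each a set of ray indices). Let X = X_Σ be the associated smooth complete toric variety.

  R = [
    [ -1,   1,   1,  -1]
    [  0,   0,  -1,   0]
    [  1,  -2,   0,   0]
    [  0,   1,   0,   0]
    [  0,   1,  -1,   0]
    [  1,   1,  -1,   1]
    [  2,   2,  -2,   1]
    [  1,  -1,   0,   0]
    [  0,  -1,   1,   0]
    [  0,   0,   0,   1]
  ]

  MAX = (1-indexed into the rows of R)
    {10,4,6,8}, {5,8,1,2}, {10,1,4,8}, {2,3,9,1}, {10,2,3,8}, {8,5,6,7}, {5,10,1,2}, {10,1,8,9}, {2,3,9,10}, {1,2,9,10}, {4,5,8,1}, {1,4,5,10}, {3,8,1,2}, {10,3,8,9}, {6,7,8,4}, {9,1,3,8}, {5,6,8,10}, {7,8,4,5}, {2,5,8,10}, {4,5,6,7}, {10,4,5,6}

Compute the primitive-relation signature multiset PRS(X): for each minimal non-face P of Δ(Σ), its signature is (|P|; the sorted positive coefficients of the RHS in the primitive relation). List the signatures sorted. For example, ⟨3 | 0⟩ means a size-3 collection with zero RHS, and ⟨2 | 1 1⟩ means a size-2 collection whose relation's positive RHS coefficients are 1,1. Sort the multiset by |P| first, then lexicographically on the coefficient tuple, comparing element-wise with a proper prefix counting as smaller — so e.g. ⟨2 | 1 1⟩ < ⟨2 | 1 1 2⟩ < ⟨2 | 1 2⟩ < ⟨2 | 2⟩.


Δ(Σ) — 10 vertices, 20 min non-faces:

  • {5,9}:  v_{5} + v_{9} = 0  so sig = ⟨2 | 0⟩
  • {2,4}:  v_{2} + v_{4} = v_{5}  so sig = ⟨2 | 1⟩
  • {3,4}:  v_{3} + v_{4} = v_{8}  so sig = ⟨2 | 1⟩
  • {3,5}:  v_{3} + v_{5} = v_{2} + v_{8}  so sig = ⟨2 | 1 1⟩
  • {4,9}:  v_{4} + v_{9} = v_{1} + v_{8} + v_{10}  so sig = ⟨2 | 1 1 1⟩
  • {6,9}:  v_{6} + v_{9} = v_{4} + v_{8} + v_{10}  so sig = ⟨2 | 1 1 1⟩
  • {7,9}:  v_{7} + v_{9} = v_{4} + v_{6} + v_{8}  so sig = ⟨2 | 1 1 1⟩
  • {2,6}:  v_{2} + v_{6} = 2·v_{5} + v_{8} + v_{10}  so sig = ⟨2 | 1 1 2⟩
  • {2,7}:  v_{2} + v_{7} = 2·v_{5} + v_{6} + v_{8}  so sig = ⟨2 | 1 1 2⟩
  • {3,6}:  v_{3} + v_{6} = v_{5} + 2·v_{8} + v_{10}  so sig = ⟨2 | 1 1 2⟩
  • {3,7}:  v_{3} + v_{7} = v_{5} + v_{6} + 2·v_{8}  so sig = ⟨2 | 1 1 2⟩
  • {1,7}:  v_{1} + v_{7} = 3·v_{4} + v_{5} + v_{8}  so sig = ⟨2 | 1 1 3⟩
  • {1,6}:  v_{1} + v_{6} = 2·v_{4}  so sig = ⟨2 | 2⟩
  • {7,10}:  v_{7} + v_{10} = 2·v_{6}  so sig = ⟨2 | 2⟩
  • {1,3,10}:  v_{1} + v_{3} + v_{10} = v_{9}  so sig = ⟨3 | 1⟩
  • {2,8,9}:  v_{2} + v_{8} + v_{9} = v_{3}  so sig = ⟨3 | 1⟩
  • {1,2,8,10}:  v_{1} + v_{2} + v_{8} + v_{10} = 0  so sig = ⟨4 | 0⟩
  • {1,5,8,10}:  v_{1} + v_{5} + v_{8} + v_{10} = v_{4}  so sig = ⟨4 | 1⟩
  • {4,5,6,8}:  v_{4} + v_{5} + v_{6} + v_{8} = v_{7}  so sig = ⟨4 | 1⟩
  • {4,5,8,10}:  v_{4} + v_{5} + v_{8} + v_{10} = v_{6}  so sig = ⟨4 | 1⟩

Sorted signature multiset PRS(X):
{ ⟨2 | 0⟩,  ⟨2 | 1⟩ ×2,  ⟨2 | 1 1⟩,  ⟨2 | 1 1 1⟩ ×3,  ⟨2 | 1 1 2⟩ ×4,  ⟨2 | 1 1 3⟩,  ⟨2 | 2⟩ ×2,  ⟨3 | 1⟩ ×2,  ⟨4 | 0⟩,  ⟨4 | 1⟩ ×3 }


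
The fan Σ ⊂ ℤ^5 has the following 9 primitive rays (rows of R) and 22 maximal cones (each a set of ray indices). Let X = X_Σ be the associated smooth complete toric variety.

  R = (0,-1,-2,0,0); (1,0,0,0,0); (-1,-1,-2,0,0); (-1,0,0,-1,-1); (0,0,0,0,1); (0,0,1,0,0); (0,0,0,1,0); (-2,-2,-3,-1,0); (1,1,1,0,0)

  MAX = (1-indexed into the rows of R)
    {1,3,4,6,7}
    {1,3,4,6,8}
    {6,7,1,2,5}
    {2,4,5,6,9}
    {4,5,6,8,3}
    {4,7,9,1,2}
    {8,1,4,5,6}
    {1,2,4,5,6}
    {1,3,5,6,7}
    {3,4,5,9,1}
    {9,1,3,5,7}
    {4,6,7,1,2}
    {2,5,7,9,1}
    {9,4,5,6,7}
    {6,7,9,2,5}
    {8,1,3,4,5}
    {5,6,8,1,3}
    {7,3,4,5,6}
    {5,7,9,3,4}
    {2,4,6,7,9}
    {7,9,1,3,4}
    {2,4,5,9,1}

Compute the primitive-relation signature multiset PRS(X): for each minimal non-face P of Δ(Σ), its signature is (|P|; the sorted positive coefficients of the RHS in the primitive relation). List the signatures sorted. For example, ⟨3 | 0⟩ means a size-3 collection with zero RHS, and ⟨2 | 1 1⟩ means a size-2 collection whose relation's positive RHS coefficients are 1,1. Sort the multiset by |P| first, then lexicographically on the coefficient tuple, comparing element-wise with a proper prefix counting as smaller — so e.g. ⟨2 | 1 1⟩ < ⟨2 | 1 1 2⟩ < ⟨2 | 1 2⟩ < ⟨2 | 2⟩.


Δ(Σ) — 9 vertices, 9 min non-faces:

  • {2,3}:  v_{2} + v_{3} = v_{1}  so sig = ⟨2 | 1⟩
  • {8,9}:  v_{8} + v_{9} = v_{1} + v_{4} + v_{5}  so sig = ⟨2 | 1 1 1⟩
  • {2,8}:  v_{2} + v_{8} = 2·v_{1} + v_{4} + v_{5} + v_{6}  so sig = ⟨2 | 1 1 1 2⟩
  • {7,8}:  v_{7} + v_{8} = 2·v_{3} + v_{6}  so sig = ⟨2 | 1 2⟩
  • {3,6,9}:  v_{3} + v_{6} + v_{9} = 0  so sig = ⟨3 | 0⟩
  • {1,6,9}:  v_{1} + v_{6} + v_{9} = v_{2}  so sig = ⟨3 | 1⟩
  • {2,4,5,7}:  v_{2} + v_{4} + v_{5} + v_{7} = 0  so sig = ⟨4 | 0⟩
  • {1,4,5,7}:  v_{1} + v_{4} + v_{5} + v_{7} = v_{3}  so sig = ⟨4 | 1⟩
  • {1,3,4,5,6}:  v_{1} + v_{3} + v_{4} + v_{5} + v_{6} = v_{8}  so sig = ⟨5 | 1⟩

Hence PRS(X_Σ) =
[⟨2 | 1⟩, ⟨2 | 1 1 1⟩, ⟨2 | 1 1 1 2⟩, ⟨2 | 1 2⟩, ⟨3 | 0⟩, ⟨3 | 1⟩, ⟨4 | 0⟩, ⟨4 | 1⟩, ⟨5 | 1⟩]


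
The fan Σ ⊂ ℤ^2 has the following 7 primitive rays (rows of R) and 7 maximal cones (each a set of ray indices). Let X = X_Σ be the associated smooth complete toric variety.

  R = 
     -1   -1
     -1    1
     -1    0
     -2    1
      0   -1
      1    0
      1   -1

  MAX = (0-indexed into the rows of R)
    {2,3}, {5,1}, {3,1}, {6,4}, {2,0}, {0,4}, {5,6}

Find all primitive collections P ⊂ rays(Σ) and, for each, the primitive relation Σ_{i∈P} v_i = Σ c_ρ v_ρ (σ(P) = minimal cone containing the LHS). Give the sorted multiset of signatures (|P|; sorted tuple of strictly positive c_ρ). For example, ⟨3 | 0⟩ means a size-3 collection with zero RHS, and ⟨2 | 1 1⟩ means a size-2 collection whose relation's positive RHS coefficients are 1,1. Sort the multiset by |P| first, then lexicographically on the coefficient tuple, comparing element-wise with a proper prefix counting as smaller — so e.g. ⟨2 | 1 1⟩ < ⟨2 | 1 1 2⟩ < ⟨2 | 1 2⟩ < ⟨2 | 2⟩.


Minimal non-faces — 14 found among 7 rays, 7 max cones:

  P = {1,6}:  v_{1} + v_{6} = 0 ; sig = ⟨2 | 0⟩
  P = {2,5}:  v_{2} + v_{5} = 0 ; sig = ⟨2 | 0⟩
  P = {0,5}:  v_{0} + v_{5} = v_{4} ; sig = ⟨2 | 1⟩
  P = {1,2}:  v_{1} + v_{2} = v_{3} ; sig = ⟨2 | 1⟩
  P = {1,4}:  v_{1} + v_{4} = v_{2} ; sig = ⟨2 | 1⟩
  P = {2,4}:  v_{2} + v_{4} = v_{0} ; sig = ⟨2 | 1⟩
  P = {2,6}:  v_{2} + v_{6} = v_{4} ; sig = ⟨2 | 1⟩
  P = {3,5}:  v_{3} + v_{5} = v_{1} ; sig = ⟨2 | 1⟩
  P = {3,6}:  v_{3} + v_{6} = v_{2} ; sig = ⟨2 | 1⟩
  P = {4,5}:  v_{4} + v_{5} = v_{6} ; sig = ⟨2 | 1⟩
  P = {0,1}:  v_{0} + v_{1} = 2·v_{2} ; sig = ⟨2 | 2⟩
  P = {0,6}:  v_{0} + v_{6} = 2·v_{4} ; sig = ⟨2 | 2⟩
  P = {3,4}:  v_{3} + v_{4} = 2·v_{2} ; sig = ⟨2 | 2⟩
  P = {0,3}:  v_{0} + v_{3} = 3·v_{2} ; sig = ⟨2 | 3⟩

so the primitive-relation signature multiset is
{ ⟨2 | 0⟩ ×2,  ⟨2 | 1⟩ ×8,  ⟨2 | 2⟩ ×3,  ⟨2 | 3⟩ }


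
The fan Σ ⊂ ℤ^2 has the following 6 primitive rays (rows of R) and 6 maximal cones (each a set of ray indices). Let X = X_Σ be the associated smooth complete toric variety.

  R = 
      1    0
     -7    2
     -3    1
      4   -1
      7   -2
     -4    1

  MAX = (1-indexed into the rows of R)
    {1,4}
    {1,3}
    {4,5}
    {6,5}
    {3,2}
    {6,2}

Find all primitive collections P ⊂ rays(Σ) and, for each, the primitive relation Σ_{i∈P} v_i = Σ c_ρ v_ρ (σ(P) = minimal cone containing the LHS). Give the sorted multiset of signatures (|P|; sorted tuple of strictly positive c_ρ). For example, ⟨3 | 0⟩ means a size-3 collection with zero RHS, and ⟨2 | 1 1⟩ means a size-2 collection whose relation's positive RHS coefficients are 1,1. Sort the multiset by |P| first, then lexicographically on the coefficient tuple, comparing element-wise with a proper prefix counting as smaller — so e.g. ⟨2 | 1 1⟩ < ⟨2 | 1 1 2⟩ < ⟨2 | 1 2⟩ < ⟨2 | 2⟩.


Primitive collections (9):

  P={2,5}:  v_{2} + v_{5} = 0  ⟹  sig = ⟨2 | 0⟩
  P={4,6}:  v_{4} + v_{6} = 0  ⟹  sig = ⟨2 | 0⟩
  P={1,6}:  v_{1} + v_{6} = v_{3}  ⟹  sig = ⟨2 | 1⟩
  P={2,4}:  v_{2} + v_{4} = v_{3}  ⟹  sig = ⟨2 | 1⟩
  P={3,4}:  v_{3} + v_{4} = v_{1}  ⟹  sig = ⟨2 | 1⟩
  P={3,5}:  v_{3} + v_{5} = v_{4}  ⟹  sig = ⟨2 | 1⟩
  P={3,6}:  v_{3} + v_{6} = v_{2}  ⟹  sig = ⟨2 | 1⟩
  P={1,2}:  v_{1} + v_{2} = 2·v_{3}  ⟹  sig = ⟨2 | 2⟩
  P={1,5}:  v_{1} + v_{5} = 2·v_{4}  ⟹  sig = ⟨2 | 2⟩

Signatures (|P|; sorted positive RHS coefficients), sorted:
    |P|=2: 9 collections, coeffs (), (), (1), (1), (1), (1), (1), (2), (2)


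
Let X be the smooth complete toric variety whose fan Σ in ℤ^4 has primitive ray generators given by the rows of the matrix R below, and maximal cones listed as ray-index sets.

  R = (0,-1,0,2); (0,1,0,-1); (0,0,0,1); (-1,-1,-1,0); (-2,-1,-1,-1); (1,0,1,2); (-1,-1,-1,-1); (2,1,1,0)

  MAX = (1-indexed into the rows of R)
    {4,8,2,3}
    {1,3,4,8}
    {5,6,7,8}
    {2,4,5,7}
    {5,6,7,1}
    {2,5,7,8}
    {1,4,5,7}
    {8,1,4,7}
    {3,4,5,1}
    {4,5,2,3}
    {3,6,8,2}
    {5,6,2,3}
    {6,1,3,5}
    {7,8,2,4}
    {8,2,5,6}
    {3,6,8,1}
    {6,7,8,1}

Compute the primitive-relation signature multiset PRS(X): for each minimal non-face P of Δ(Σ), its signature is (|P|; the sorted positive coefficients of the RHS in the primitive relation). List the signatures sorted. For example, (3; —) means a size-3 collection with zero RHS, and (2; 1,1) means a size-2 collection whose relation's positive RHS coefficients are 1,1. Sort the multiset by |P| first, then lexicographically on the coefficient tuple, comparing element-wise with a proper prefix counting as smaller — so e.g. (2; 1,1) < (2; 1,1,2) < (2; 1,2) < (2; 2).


7 minimal non-faces of Δ(Σ) (on 8 rays):

  P={1,2}:  v_{1} + v_{2} = v_{3}  →  sig = (2; 1)
  P={3,7}:  v_{3} + v_{7} = v_{4}  →  sig = (2; 1)
  P={4,6}:  v_{4} + v_{6} = v_{1}  →  sig = (2; 1)
  P={2,6,7}:  v_{2} + v_{6} + v_{7} = 0  →  sig = (3; —)
  P={3,5,8}:  v_{3} + v_{5} + v_{8} = 0  →  sig = (3; —)
  P={4,5,8}:  v_{4} + v_{5} + v_{8} = v_{7}  →  sig = (3; 1)
  P={1,5,8}:  v_{1} + v_{5} + v_{8} = v_{6} + v_{7}  →  sig = (3; 1,1)

Hence PRS(X_Σ) =
[(2; 1), (2; 1), (2; 1), (3; —), (3; —), (3; 1), (3; 1,1)]


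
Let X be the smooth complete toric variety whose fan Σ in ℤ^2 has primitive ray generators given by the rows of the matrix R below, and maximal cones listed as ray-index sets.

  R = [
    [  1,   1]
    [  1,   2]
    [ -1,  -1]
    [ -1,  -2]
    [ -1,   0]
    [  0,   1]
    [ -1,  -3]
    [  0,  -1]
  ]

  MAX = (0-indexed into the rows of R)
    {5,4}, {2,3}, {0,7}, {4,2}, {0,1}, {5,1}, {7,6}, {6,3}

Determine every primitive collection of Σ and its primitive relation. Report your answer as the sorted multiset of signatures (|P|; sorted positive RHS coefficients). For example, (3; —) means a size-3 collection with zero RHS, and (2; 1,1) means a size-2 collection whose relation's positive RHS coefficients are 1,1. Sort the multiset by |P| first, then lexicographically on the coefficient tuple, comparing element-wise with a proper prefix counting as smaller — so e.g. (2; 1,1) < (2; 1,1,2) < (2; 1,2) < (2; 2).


20 collections generate NE(X_Σ); each relation:

  {0,2}:  v_{0} + v_{2} = 0  ⇒ sig = (2; —)
  {1,3}:  v_{1} + v_{3} = 0  ⇒ sig = (2; —)
  {5,7}:  v_{5} + v_{7} = 0  ⇒ sig = (2; —)
  {0,3}:  v_{0} + v_{3} = v_{7}  ⇒ sig = (2; 1)
  {0,4}:  v_{0} + v_{4} = v_{5}  ⇒ sig = (2; 1)
  {0,5}:  v_{0} + v_{5} = v_{1}  ⇒ sig = (2; 1)
  {1,2}:  v_{1} + v_{2} = v_{5}  ⇒ sig = (2; 1)
  {1,6}:  v_{1} + v_{6} = v_{7}  ⇒ sig = (2; 1)
  {1,7}:  v_{1} + v_{7} = v_{0}  ⇒ sig = (2; 1)
  {2,5}:  v_{2} + v_{5} = v_{4}  ⇒ sig = (2; 1)
  {2,7}:  v_{2} + v_{7} = v_{3}  ⇒ sig = (2; 1)
  {3,5}:  v_{3} + v_{5} = v_{2}  ⇒ sig = (2; 1)
  {3,7}:  v_{3} + v_{7} = v_{6}  ⇒ sig = (2; 1)
  {4,7}:  v_{4} + v_{7} = v_{2}  ⇒ sig = (2; 1)
  {5,6}:  v_{5} + v_{6} = v_{3}  ⇒ sig = (2; 1)
  {4,6}:  v_{4} + v_{6} = v_{2} + v_{3}  ⇒ sig = (2; 1,1)
  {0,6}:  v_{0} + v_{6} = 2·v_{7}  ⇒ sig = (2; 2)
  {1,4}:  v_{1} + v_{4} = 2·v_{5}  ⇒ sig = (2; 2)
  {2,6}:  v_{2} + v_{6} = 2·v_{3}  ⇒ sig = (2; 2)
  {3,4}:  v_{3} + v_{4} = 2·v_{2}  ⇒ sig = (2; 2)

Hence PRS(X_Σ) =
[(2; —), (2; —), (2; —), (2; 1), (2; 1), (2; 1), (2; 1), (2; 1), (2; 1), (2; 1), (2; 1), (2; 1), (2; 1), (2; 1), (2; 1), (2; 1,1), (2; 2), (2; 2), (2; 2), (2; 2)]


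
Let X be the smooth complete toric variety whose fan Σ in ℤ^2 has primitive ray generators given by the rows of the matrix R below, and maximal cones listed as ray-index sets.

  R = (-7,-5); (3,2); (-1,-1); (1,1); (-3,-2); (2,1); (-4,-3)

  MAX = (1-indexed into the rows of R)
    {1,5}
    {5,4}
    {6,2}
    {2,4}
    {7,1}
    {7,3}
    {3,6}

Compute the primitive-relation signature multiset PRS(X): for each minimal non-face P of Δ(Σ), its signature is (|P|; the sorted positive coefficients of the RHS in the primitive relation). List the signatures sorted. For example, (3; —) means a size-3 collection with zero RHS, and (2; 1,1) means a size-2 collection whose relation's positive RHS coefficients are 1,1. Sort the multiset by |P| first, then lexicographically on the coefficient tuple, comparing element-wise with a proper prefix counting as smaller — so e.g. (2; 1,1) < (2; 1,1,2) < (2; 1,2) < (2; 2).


Σ has 14 primitive collections:

  • {2,5}:  v_{2} + v_{5} = 0  ⇒ sig = (2; —)
  • {3,4}:  v_{3} + v_{4} = 0  ⇒ sig = (2; —)
  • {1,2}:  v_{1} + v_{2} = v_{7}  ⇒ sig = (2; 1)
  • {2,3}:  v_{2} + v_{3} = v_{6}  ⇒ sig = (2; 1)
  • {2,7}:  v_{2} + v_{7} = v_{3}  ⇒ sig = (2; 1)
  • {3,5}:  v_{3} + v_{5} = v_{7}  ⇒ sig = (2; 1)
  • {4,6}:  v_{4} + v_{6} = v_{2}  ⇒ sig = (2; 1)
  • {4,7}:  v_{4} + v_{7} = v_{5}  ⇒ sig = (2; 1)
  • {5,6}:  v_{5} + v_{6} = v_{3}  ⇒ sig = (2; 1)
  • {5,7}:  v_{5} + v_{7} = v_{1}  ⇒ sig = (2; 1)
  • {1,6}:  v_{1} + v_{6} = v_{3} + v_{7}  ⇒ sig = (2; 1,1)
  • {1,3}:  v_{1} + v_{3} = 2·v_{7}  ⇒ sig = (2; 2)
  • {1,4}:  v_{1} + v_{4} = 2·v_{5}  ⇒ sig = (2; 2)
  • {6,7}:  v_{6} + v_{7} = 2·v_{3}  ⇒ sig = (2; 2)

Hence PRS(X_Σ) =
    |P|=2: 14 collections, coeffs (), (), (1), (1), (1), (1), (1), (1), (1), (1), (1,1), (2), (2), (2)


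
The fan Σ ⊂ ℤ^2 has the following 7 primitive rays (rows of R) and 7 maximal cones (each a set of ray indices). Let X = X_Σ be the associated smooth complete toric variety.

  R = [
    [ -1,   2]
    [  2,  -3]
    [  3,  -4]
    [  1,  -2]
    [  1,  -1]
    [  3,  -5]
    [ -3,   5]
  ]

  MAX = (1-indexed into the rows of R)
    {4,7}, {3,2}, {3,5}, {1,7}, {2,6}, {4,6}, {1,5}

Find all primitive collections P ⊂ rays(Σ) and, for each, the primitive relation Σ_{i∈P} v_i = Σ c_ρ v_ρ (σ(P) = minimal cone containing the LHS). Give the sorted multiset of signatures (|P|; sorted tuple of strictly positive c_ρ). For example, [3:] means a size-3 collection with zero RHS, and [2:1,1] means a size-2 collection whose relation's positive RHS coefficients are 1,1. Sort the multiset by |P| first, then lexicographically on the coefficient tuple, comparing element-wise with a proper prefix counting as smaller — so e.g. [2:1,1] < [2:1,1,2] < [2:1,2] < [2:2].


Δ(Σ) — 7 vertices, 14 min non-faces:

  P = {1,4}:  v_{1} + v_{4} = 0  so sig = [2:]
  P = {6,7}:  v_{6} + v_{7} = 0  so sig = [2:]
  P = {1,2}:  v_{1} + v_{2} = v_{5}  so sig = [2:1]
  P = {1,6}:  v_{1} + v_{6} = v_{2}  so sig = [2:1]
  P = {2,4}:  v_{2} + v_{4} = v_{6}  so sig = [2:1]
  P = {2,5}:  v_{2} + v_{5} = v_{3}  so sig = [2:1]
  P = {2,7}:  v_{2} + v_{7} = v_{1}  so sig = [2:1]
  P = {4,5}:  v_{4} + v_{5} = v_{2}  so sig = [2:1]
  P = {3,7}:  v_{3} + v_{7} = v_{1} + v_{5}  so sig = [2:1,1]
  P = {1,3}:  v_{1} + v_{3} = 2·v_{5}  so sig = [2:2]
  P = {3,4}:  v_{3} + v_{4} = 2·v_{2}  so sig = [2:2]
  P = {5,6}:  v_{5} + v_{6} = 2·v_{2}  so sig = [2:2]
  P = {5,7}:  v_{5} + v_{7} = 2·v_{1}  so sig = [2:2]
  P = {3,6}:  v_{3} + v_{6} = 3·v_{2}  so sig = [2:3]

Signatures (|P|; sorted positive RHS coefficients), sorted:
    |P|=2: 14 collections, coeffs (), (), (1), (1), (1), (1), (1), (1), (1,1), (2), (2), (2), (2), (3)


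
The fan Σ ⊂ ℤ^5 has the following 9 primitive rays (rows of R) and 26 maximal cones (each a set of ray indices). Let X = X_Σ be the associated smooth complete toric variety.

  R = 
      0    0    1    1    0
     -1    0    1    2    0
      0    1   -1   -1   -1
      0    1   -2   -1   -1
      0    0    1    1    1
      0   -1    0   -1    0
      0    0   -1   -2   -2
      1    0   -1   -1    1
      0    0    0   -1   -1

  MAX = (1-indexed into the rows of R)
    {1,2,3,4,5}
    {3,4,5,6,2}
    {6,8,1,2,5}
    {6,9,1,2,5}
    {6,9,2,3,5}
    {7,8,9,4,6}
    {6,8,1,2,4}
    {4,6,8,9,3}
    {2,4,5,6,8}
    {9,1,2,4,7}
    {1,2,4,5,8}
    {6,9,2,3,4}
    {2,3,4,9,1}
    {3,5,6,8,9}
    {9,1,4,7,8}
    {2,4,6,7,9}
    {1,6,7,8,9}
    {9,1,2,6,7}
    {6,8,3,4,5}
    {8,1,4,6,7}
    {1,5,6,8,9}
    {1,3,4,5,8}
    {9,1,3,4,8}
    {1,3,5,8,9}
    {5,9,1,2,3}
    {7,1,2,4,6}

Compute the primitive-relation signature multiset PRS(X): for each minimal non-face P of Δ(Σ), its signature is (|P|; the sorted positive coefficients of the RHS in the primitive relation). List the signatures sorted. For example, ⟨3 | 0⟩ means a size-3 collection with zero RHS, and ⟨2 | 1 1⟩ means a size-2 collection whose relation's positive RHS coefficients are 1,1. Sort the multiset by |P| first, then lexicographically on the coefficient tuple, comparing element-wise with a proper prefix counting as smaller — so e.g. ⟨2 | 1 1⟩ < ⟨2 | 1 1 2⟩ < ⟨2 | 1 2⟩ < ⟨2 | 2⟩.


|primitive collections| = 9. Relations:

  • {5,7}:  v_{5} + v_{7} = v_{9} — sig = ⟨2 | 1⟩
  • {3,7}:  v_{3} + v_{7} = v_{4} + 2·v_{9} — sig = ⟨2 | 1 2⟩
  • {2,8,9}:  v_{2} + v_{8} + v_{9} = 0 — sig = ⟨3 | 0⟩
  • {1,3,6}:  v_{1} + v_{3} + v_{6} = v_{9} — sig = ⟨3 | 1⟩
  • {4,5,9}:  v_{4} + v_{5} + v_{9} = v_{3} — sig = ⟨3 | 1⟩
  • {2,3,8}:  v_{2} + v_{3} + v_{8} = v_{4} + v_{5} — sig = ⟨3 | 1 1⟩
  • {2,7,8}:  v_{2} + v_{7} + v_{8} = v_{1} + v_{4} + v_{6} — sig = ⟨3 | 1 1 1⟩
  • {1,4,5,6}:  v_{1} + v_{4} + v_{5} + v_{6} = 0 — sig = ⟨4 | 0⟩
  • {1,4,6,9}:  v_{1} + v_{4} + v_{6} + v_{9} = v_{7} — sig = ⟨4 | 1⟩

Sorted signature multiset PRS(X):
    ⟨2 | 1⟩
    ⟨2 | 1 2⟩
    ⟨3 | 0⟩
    ⟨3 | 1⟩
    ⟨3 | 1⟩
    ⟨3 | 1 1⟩
    ⟨3 | 1 1 1⟩
    ⟨4 | 0⟩
    ⟨4 | 1⟩


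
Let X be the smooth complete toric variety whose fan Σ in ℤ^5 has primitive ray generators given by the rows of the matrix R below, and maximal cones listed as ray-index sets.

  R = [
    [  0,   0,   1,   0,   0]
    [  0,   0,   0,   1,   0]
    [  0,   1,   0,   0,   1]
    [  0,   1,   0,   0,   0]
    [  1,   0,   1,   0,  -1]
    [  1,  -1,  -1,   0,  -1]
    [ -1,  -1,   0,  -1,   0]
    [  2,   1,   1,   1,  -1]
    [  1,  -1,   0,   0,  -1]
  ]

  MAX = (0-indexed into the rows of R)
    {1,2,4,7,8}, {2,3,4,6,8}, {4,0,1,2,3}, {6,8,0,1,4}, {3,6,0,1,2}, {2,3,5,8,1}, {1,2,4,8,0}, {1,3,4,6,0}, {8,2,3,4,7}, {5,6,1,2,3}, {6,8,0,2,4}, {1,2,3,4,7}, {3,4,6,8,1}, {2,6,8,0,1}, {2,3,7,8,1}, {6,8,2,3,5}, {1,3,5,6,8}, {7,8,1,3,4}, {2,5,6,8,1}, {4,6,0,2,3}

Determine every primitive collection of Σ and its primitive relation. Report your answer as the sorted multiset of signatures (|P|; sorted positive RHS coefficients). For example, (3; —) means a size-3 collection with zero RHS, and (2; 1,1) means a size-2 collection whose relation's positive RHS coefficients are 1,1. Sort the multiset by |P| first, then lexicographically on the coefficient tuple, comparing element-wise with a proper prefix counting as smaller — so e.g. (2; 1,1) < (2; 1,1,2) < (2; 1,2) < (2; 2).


9 minimal non-faces of Δ(Σ) (on 9 rays):

  P = {0,5}:  v_{0} + v_{5} = v_{8} ; sig = (2; 1)
  P = {6,7}:  v_{6} + v_{7} = v_{4} ; sig = (2; 1)
  P = {0,7}:  v_{0} + v_{7} = v_{1} + v_{2} + 2·v_{4} ; sig = (2; 1,1,2)
  P = {5,7}:  v_{5} + v_{7} = v_{1} + v_{2} + 2·v_{3} + 3·v_{8} ; sig = (2; 1,1,2,3)
  P = {4,5}:  v_{4} + v_{5} = v_{3} + 2·v_{8} ; sig = (2; 1,2)
  P = {0,3,8}:  v_{0} + v_{3} + v_{8} = v_{4} ; sig = (3; 1)
  P = {1,2,4,6}:  v_{1} + v_{2} + v_{4} + v_{6} = v_{0} ; sig = (4; 1)
  P = {1,2,3,6,8}:  v_{1} + v_{2} + v_{3} + v_{6} + v_{8} = 0 ; sig = (5; —)
  P = {1,2,3,4,8}:  v_{1} + v_{2} + v_{3} + v_{4} + v_{8} = v_{7} ; sig = (5; 1)

Signatures (|P|; sorted positive RHS coefficients), sorted:
{ (2; 1) ×2,  (2; 1,1,2),  (2; 1,1,2,3),  (2; 1,2),  (3; 1),  (4; 1),  (5; —),  (5; 1) }


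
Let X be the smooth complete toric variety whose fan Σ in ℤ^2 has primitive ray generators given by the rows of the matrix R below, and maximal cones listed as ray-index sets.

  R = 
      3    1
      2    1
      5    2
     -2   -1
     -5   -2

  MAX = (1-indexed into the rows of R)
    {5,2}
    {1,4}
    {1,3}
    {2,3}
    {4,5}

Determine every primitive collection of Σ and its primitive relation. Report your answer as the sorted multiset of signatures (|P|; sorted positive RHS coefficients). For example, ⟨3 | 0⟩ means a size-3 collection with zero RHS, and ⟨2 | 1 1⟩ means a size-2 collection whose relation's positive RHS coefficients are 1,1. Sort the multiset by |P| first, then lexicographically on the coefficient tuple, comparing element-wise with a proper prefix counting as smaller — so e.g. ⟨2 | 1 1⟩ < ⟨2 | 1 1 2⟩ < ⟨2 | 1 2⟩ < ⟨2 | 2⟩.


5 collections generate NE(X_Σ); each relation:

  P={2,4}:  v_{2} + v_{4} = 0 ; sig = ⟨2 | 0⟩
  P={3,5}:  v_{3} + v_{5} = 0 ; sig = ⟨2 | 0⟩
  P={1,2}:  v_{1} + v_{2} = v_{3} ; sig = ⟨2 | 1⟩
  P={1,5}:  v_{1} + v_{5} = v_{4} ; sig = ⟨2 | 1⟩
  P={3,4}:  v_{3} + v_{4} = v_{1} ; sig = ⟨2 | 1⟩

so the primitive-relation signature multiset is
    |P|=2: 5 collections, coeffs (), (), (1), (1), (1)


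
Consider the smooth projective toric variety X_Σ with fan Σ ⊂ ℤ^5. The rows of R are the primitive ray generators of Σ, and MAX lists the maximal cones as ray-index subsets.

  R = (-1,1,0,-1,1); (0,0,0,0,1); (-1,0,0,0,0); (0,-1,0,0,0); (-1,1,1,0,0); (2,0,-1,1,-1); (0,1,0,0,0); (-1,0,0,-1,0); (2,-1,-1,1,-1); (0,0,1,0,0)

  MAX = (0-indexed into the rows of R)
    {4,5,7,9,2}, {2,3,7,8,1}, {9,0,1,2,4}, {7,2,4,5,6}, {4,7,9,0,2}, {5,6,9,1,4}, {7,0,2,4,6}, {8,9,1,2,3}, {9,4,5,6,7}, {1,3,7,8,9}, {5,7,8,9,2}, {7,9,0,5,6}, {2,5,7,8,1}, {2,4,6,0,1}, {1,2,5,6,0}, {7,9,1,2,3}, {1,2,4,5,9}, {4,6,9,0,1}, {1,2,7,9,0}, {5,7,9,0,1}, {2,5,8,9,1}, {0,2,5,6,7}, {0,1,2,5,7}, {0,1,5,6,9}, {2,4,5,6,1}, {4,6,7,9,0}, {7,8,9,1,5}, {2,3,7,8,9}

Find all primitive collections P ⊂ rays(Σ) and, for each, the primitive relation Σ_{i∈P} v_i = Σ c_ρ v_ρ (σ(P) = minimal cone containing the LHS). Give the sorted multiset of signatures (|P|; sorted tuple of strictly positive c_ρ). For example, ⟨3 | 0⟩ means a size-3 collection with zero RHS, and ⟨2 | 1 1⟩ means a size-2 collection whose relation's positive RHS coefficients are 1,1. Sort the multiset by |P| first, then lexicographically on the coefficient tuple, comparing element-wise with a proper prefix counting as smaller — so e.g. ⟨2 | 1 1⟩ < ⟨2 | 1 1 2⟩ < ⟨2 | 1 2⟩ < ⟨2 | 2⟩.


|primitive collections| = 14. Relations:

  • {3,6}:  v_{3} + v_{6} = 0  so sig = ⟨2 | 0⟩
  • {3,5}:  v_{3} + v_{5} = v_{8}  so sig = ⟨2 | 1⟩
  • {6,8}:  v_{6} + v_{8} = v_{5}  so sig = ⟨2 | 1⟩
  • {0,3}:  v_{0} + v_{3} = v_{1} + v_{7}  so sig = ⟨2 | 1 1⟩
  • {3,4}:  v_{3} + v_{4} = v_{2} + v_{9}  so sig = ⟨2 | 1 1⟩
  • {0,8}:  v_{0} + v_{8} = v_{1} + v_{5} + v_{7}  so sig = ⟨2 | 1 1 1⟩
  • {4,8}:  v_{4} + v_{8} = v_{2} + v_{5} + v_{9}  so sig = ⟨2 | 1 1 1⟩
  • {1,6,7}:  v_{1} + v_{6} + v_{7} = v_{0}  so sig = ⟨3 | 1⟩
  • {2,6,9}:  v_{2} + v_{6} + v_{9} = v_{4}  so sig = ⟨3 | 1⟩
  • {1,4,7}:  v_{1} + v_{4} + v_{7} = v_{0} + v_{2} + v_{9}  so sig = ⟨3 | 1 1 1⟩
  • {0,4,5}:  v_{0} + v_{4} + v_{5} = 2·v_{6}  so sig = ⟨3 | 2⟩
  • {0,2,5,9}:  v_{0} + v_{2} + v_{5} + v_{9} = v_{6}  so sig = ⟨4 | 1⟩
  • {1,2,5,7,9}:  v_{1} + v_{2} + v_{5} + v_{7} + v_{9} = 0  so sig = ⟨5 | 0⟩
  • {1,2,7,8,9}:  v_{1} + v_{2} + v_{7} + v_{8} + v_{9} = v_{3}  so sig = ⟨5 | 1⟩

Hence PRS(X_Σ) =
{ ⟨2 | 0⟩,  ⟨2 | 1⟩ ×2,  ⟨2 | 1 1⟩ ×2,  ⟨2 | 1 1 1⟩ ×2,  ⟨3 | 1⟩ ×2,  ⟨3 | 1 1 1⟩,  ⟨3 | 2⟩,  ⟨4 | 1⟩,  ⟨5 | 0⟩,  ⟨5 | 1⟩ }


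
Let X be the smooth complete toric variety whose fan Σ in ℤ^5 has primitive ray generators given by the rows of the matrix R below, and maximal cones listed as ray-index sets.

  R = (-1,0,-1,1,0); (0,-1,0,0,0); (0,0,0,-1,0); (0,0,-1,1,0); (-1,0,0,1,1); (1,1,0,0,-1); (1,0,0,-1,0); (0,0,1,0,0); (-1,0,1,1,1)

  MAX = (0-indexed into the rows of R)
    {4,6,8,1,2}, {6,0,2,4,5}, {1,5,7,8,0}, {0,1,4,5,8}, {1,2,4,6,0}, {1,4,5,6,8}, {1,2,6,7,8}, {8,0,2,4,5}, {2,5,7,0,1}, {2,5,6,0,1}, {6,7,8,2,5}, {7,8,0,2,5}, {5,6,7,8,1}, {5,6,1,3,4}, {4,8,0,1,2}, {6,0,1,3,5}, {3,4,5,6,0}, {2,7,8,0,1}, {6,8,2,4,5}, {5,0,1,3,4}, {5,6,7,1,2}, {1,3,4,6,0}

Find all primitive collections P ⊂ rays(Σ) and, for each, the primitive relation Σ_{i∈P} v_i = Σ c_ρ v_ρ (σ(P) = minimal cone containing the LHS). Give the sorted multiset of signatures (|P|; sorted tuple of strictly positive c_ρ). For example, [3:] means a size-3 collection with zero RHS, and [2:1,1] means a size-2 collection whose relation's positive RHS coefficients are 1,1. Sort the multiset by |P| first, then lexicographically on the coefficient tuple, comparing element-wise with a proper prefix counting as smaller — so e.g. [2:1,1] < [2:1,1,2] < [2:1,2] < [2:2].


Σ has 9 primitive collections:

  • {4,7}:  v_{4} + v_{7} = v_{8} — sig = [2:1]
  • {2,3}:  v_{2} + v_{3} = v_{0} + v_{6} — sig = [2:1,1]
  • {3,7}:  v_{3} + v_{7} = v_{1} + v_{4} + v_{5} — sig = [2:1,1,1]
  • {3,8}:  v_{3} + v_{8} = v_{1} + 2·v_{4} + v_{5} — sig = [2:1,1,2]
  • {0,6,7}:  v_{0} + v_{6} + v_{7} = 0 — sig = [3:]
  • {0,6,8}:  v_{0} + v_{6} + v_{8} = v_{4} — sig = [3:1]
  • {1,2,4,5}:  v_{1} + v_{2} + v_{4} + v_{5} = 0 — sig = [4:]
  • {1,2,5,8}:  v_{1} + v_{2} + v_{5} + v_{8} = v_{7} — sig = [4:1]
  • {0,1,4,5,6}:  v_{0} + v_{1} + v_{4} + v_{5} + v_{6} = v_{3} — sig = [5:1]

Signatures (|P|; sorted positive RHS coefficients), sorted:
[[2:1], [2:1,1], [2:1,1,1], [2:1,1,2], [3:], [3:1], [4:], [4:1], [5:1]]


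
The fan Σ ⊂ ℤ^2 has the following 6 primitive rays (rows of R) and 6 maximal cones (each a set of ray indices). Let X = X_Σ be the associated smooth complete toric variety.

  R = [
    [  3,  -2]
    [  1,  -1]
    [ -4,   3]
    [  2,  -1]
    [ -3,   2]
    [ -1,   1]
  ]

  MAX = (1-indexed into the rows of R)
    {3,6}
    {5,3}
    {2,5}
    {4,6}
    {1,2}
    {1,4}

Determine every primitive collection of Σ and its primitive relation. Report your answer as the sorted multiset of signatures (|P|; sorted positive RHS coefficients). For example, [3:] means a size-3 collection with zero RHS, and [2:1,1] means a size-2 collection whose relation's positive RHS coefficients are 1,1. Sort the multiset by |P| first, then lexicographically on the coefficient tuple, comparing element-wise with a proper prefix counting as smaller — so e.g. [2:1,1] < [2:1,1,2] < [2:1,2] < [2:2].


Δ(Σ) — 6 vertices, 9 min non-faces:

  P = {1,5}:  v_{1} + v_{5} = 0 — sig = [2:]
  P = {2,6}:  v_{2} + v_{6} = 0 — sig = [2:]
  P = {1,3}:  v_{1} + v_{3} = v_{6} — sig = [2:1]
  P = {1,6}:  v_{1} + v_{6} = v_{4} — sig = [2:1]
  P = {2,3}:  v_{2} + v_{3} = v_{5} — sig = [2:1]
  P = {2,4}:  v_{2} + v_{4} = v_{1} — sig = [2:1]
  P = {4,5}:  v_{4} + v_{5} = v_{6} — sig = [2:1]
  P = {5,6}:  v_{5} + v_{6} = v_{3} — sig = [2:1]
  P = {3,4}:  v_{3} + v_{4} = 2·v_{6} — sig = [2:2]

so the primitive-relation signature multiset is
    |P|=2: 9 collections, coeffs (), (), (1), (1), (1), (1), (1), (1), (2)


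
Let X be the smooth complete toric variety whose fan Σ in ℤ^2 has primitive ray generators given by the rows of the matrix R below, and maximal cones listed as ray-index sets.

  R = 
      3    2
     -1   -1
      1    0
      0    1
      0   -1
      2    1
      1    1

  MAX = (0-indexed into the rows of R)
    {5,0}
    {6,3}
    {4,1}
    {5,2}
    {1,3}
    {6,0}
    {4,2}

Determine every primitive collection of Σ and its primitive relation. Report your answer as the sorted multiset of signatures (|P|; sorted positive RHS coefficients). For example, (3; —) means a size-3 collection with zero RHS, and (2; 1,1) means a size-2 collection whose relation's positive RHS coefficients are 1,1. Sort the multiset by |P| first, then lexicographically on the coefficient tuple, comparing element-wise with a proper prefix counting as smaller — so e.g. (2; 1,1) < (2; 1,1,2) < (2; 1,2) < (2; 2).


Δ(Σ) — 7 vertices, 14 min non-faces:

  {1,6}:  v_{1} + v_{6} = 0  →  sig = (2; —)
  {3,4}:  v_{3} + v_{4} = 0  →  sig = (2; —)
  {0,1}:  v_{0} + v_{1} = v_{5}  →  sig = (2; 1)
  {1,2}:  v_{1} + v_{2} = v_{4}  →  sig = (2; 1)
  {1,5}:  v_{1} + v_{5} = v_{2}  →  sig = (2; 1)
  {2,3}:  v_{2} + v_{3} = v_{6}  →  sig = (2; 1)
  {2,6}:  v_{2} + v_{6} = v_{5}  →  sig = (2; 1)
  {4,6}:  v_{4} + v_{6} = v_{2}  →  sig = (2; 1)
  {5,6}:  v_{5} + v_{6} = v_{0}  →  sig = (2; 1)
  {0,4}:  v_{0} + v_{4} = v_{2} + v_{5}  →  sig = (2; 1,1)
  {0,2}:  v_{0} + v_{2} = 2·v_{5}  →  sig = (2; 2)
  {3,5}:  v_{3} + v_{5} = 2·v_{6}  →  sig = (2; 2)
  {4,5}:  v_{4} + v_{5} = 2·v_{2}  →  sig = (2; 2)
  {0,3}:  v_{0} + v_{3} = 3·v_{6}  →  sig = (2; 3)

Signatures (|P|; sorted positive RHS coefficients), sorted:
{ (2; —) ×2,  (2; 1) ×7,  (2; 1,1),  (2; 2) ×3,  (2; 3) }


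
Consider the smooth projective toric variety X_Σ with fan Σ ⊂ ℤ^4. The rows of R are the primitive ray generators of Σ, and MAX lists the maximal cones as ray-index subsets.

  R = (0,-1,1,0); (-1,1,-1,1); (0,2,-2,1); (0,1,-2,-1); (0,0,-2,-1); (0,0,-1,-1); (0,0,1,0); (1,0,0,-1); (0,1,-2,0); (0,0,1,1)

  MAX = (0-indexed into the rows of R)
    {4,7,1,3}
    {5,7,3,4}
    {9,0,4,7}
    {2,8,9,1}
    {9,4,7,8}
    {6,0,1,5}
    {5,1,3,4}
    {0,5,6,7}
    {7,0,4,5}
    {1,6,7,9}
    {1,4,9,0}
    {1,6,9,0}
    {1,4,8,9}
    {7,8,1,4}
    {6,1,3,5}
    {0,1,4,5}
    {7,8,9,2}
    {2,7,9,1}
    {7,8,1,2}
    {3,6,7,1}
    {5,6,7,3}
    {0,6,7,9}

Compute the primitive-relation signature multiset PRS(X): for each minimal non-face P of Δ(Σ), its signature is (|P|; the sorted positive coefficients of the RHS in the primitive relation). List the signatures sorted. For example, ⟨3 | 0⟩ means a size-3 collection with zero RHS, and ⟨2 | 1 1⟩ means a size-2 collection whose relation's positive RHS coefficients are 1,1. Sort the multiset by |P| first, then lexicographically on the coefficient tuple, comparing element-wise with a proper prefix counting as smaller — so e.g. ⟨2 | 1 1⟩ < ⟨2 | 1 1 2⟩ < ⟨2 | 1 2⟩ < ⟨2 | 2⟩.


Σ has 17 primitive collections:

  P = {5,9}:  v_{5} + v_{9} = 0  so sig = ⟨2 | 0⟩
  P = {0,3}:  v_{0} + v_{3} = v_{5}  so sig = ⟨2 | 1⟩
  P = {4,6}:  v_{4} + v_{6} = v_{5}  so sig = ⟨2 | 1⟩
  P = {0,2}:  v_{0} + v_{2} = v_{8} + v_{9}  so sig = ⟨2 | 1 1⟩
  P = {0,8}:  v_{0} + v_{8} = v_{4} + v_{9}  so sig = ⟨2 | 1 1⟩
  P = {3,9}:  v_{3} + v_{9} = v_{1} + v_{7}  so sig = ⟨2 | 1 1⟩
  P = {6,8}:  v_{6} + v_{8} = v_{1} + v_{7}  so sig = ⟨2 | 1 1⟩
  P = {2,5}:  v_{2} + v_{5} = v_{1} + v_{7} + v_{8}  so sig = ⟨2 | 1 1 1⟩
  P = {5,8}:  v_{5} + v_{8} = v_{1} + v_{4} + v_{7}  so sig = ⟨2 | 1 1 1⟩
  P = {2,3}:  v_{2} + v_{3} = 2·v_{1} + 2·v_{7} + v_{8}  so sig = ⟨2 | 1 2 2⟩
  P = {2,6}:  v_{2} + v_{6} = 2·v_{1} + 2·v_{7} + v_{9}  so sig = ⟨2 | 1 2 2⟩
  P = {3,8}:  v_{3} + v_{8} = 2·v_{1} + v_{4} + 2·v_{7}  so sig = ⟨2 | 1 2 2⟩
  P = {2,4}:  v_{2} + v_{4} = 2·v_{8}  so sig = ⟨2 | 2⟩
  P = {0,1,7}:  v_{0} + v_{1} + v_{7} = 0  so sig = ⟨3 | 0⟩
  P = {1,5,7}:  v_{1} + v_{5} + v_{7} = v_{3}  so sig = ⟨3 | 1⟩
  P = {1,4,7,9}:  v_{1} + v_{4} + v_{7} + v_{9} = v_{8}  so sig = ⟨4 | 1⟩
  P = {1,7,8,9}:  v_{1} + v_{7} + v_{8} + v_{9} = v_{2}  so sig = ⟨4 | 1⟩

so the primitive-relation signature multiset is
    |P|=2: 13 collections, coeffs (), (1), (1), (1,1), (1,1), (1,1), (1,1), (1,1,1), (1,1,1), (1,2,2), (1,2,2), (1,2,2), (2)
    |P|=3: 2 collections, coeffs (), (1)
    |P|=4: 2 collections, coeffs (1), (1)
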